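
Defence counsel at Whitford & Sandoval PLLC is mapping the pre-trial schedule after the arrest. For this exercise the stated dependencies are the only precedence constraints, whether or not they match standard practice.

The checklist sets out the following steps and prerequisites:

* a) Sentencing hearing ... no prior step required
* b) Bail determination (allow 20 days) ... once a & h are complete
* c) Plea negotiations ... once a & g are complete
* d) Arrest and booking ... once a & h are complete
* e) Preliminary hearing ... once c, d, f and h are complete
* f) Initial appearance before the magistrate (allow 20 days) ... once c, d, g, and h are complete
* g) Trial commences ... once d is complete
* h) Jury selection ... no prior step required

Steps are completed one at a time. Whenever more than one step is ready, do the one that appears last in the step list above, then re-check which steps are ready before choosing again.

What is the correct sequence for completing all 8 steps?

h and a have no prerequisites; h is listed later, so h is first.
Next only a has its prerequisites met → a.
Ready: d and b. d is listed later → d.
g now also ready, so the ready set is {g, b}; g is listed later → g.
c and b are both available; c is listed later → c.
f now also ready, so the ready set is {f, b}; f is listed later → f.
Ready: e and b. e is listed later → e.
b needed h and a, now all done → b.

h, a, d, g, c, f, e, b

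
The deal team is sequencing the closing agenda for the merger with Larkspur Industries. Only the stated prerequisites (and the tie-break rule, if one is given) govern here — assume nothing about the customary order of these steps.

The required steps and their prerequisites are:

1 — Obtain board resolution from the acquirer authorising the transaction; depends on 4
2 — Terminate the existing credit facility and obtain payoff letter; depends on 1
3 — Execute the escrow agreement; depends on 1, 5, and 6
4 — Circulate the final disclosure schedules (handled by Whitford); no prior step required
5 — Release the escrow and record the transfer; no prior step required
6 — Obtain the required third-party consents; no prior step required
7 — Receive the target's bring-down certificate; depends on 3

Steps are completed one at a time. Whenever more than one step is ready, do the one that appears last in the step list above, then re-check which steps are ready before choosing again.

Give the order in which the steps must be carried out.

6, 5, 4, 1, 3, 7, 2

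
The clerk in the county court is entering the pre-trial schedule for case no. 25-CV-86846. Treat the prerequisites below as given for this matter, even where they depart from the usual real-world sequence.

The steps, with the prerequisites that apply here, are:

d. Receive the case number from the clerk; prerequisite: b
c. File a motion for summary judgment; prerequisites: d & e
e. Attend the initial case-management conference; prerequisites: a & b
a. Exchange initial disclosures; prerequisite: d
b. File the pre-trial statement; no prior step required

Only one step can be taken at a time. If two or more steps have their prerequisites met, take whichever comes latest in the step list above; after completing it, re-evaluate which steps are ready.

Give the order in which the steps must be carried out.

b is the only step with nothing outstanding, so it goes first.
d is the only step now ready → d.
a needed d, now all done → a.
e needed b and a, now all done → e.
Next only c has its prerequisites met → c.

b → d → a → e → c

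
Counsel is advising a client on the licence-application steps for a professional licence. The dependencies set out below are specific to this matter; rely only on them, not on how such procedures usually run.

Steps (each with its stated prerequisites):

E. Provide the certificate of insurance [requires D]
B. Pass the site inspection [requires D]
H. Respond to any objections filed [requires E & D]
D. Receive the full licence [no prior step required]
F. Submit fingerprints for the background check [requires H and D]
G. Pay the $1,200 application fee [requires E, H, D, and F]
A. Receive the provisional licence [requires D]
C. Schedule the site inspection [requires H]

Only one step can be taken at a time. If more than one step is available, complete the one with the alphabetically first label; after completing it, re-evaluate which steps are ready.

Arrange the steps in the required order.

D → A → B → E → H → C → F → G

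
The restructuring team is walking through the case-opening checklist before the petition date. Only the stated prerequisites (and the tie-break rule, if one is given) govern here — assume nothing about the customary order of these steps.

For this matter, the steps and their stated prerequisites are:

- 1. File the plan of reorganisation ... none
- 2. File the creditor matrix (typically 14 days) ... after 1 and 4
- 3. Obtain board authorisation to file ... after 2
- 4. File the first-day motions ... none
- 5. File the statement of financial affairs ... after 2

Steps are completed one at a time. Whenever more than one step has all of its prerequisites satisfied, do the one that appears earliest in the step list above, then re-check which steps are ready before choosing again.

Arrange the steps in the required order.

Nothing is required for 1 and 4. 1 is listed earlier → 1 first.
Next only 4 has its prerequisites met → 4.
Next only 2 has its prerequisites met → 2.
Ready: 3 and 5. 3 is listed earlier → 3.
5 needed 2, now all done → 5.

1 4 2 3 5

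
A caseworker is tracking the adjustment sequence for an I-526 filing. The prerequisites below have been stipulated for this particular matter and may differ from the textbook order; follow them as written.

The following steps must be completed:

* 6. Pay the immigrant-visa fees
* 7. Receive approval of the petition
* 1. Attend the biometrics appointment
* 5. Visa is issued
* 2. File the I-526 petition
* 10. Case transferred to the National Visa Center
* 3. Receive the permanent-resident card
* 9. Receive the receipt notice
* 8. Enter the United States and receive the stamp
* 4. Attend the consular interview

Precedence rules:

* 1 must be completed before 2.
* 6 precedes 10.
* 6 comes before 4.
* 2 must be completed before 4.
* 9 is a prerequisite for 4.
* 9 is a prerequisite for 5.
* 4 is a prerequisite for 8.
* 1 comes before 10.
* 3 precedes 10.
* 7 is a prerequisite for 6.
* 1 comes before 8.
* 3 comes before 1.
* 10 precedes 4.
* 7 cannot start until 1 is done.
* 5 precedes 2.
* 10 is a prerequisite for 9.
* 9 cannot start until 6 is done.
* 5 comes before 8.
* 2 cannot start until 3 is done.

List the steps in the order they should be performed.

3 → 1 → 7 → 6 → 10 → 9 → 5 → 2 → 4 → 8

3 has no prerequisites → 3 first.
1 needed 3, now all done → 1.
7 needed 1, now all done → 7.
Next only 6 has its prerequisites met → 6.
10 needed 6, 1 and 3, now all done → 10.
9 is the only step now ready → 9.
5 is the only step now ready → 5.
Next only 2 has its prerequisites met → 2.
Next only 4 has its prerequisites met → 4.
8 needed 1, 5 and 4, now all done → 8.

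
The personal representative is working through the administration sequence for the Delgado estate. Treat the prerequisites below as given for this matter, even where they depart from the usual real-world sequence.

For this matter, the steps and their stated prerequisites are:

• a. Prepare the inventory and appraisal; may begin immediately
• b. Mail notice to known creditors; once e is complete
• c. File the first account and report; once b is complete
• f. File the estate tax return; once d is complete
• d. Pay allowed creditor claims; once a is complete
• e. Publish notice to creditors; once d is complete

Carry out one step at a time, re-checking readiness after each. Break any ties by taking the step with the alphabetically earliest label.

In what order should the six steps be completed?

Only a has no prerequisites, so it is first.
d needed a, now all done → d.
Now e and f have their prerequisites met. e has the earlier label, so e next.
b and f are both available; b has the earlier label → b.
Ready: c and f. c has the earlier label → c.
f is the only step now ready → f.

a, d, e, b, c, f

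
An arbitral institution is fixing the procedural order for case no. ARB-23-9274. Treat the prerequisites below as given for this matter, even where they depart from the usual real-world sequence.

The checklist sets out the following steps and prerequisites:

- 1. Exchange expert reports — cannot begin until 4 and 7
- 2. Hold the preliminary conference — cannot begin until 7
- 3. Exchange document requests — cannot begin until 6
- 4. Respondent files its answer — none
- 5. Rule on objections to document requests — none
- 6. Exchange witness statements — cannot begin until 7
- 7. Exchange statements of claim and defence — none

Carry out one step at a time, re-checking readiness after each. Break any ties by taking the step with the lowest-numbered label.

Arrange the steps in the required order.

4 5 7 1 2 6 3

Nothing is required for 4, 5 and 7. 4 has the earlier label → 4 first.
Now 5 and 7 have their prerequisites met. 5 has the earlier label, so 5 next.
7 is the only step now ready → 7.
1, 2 and 6 are all available; 1 has the earlier label → 1.
Now 2 and 6 have their prerequisites met. 2 has the earlier label, so 2 next.
6 needed 7, now all done → 6.
3 needed 6, now all done → 3.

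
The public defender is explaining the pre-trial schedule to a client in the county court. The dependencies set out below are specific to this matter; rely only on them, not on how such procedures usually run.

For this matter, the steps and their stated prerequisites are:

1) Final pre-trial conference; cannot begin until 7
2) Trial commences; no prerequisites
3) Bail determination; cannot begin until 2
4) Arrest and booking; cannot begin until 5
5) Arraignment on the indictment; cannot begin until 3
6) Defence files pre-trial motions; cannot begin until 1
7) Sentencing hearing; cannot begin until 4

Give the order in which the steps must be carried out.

2 3 5 4 7 1 6

2 is the only step with nothing outstanding, so it goes first.
Next only 3 has its prerequisites met → 3.
5 is the only step now ready → 5.
4 needed 5, now all done → 4.
7 needed 4, now all done → 7.
1 is the only step now ready → 1.
6 is the only step now ready → 6.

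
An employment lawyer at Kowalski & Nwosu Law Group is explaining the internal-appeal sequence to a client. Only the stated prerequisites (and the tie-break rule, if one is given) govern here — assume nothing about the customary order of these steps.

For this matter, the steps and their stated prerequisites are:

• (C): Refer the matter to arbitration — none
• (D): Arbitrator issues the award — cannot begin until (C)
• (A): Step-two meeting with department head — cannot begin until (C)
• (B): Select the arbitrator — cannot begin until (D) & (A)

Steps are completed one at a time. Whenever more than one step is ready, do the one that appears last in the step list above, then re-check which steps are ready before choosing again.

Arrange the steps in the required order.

(C), (A), (D), (B)

Only (C) has no prerequisites, so it is first.
Ready: (A) and (D). (A) is listed later → (A).
(D) needed (C), now all done → (D).
That leaves (B) as the only ready step → (B).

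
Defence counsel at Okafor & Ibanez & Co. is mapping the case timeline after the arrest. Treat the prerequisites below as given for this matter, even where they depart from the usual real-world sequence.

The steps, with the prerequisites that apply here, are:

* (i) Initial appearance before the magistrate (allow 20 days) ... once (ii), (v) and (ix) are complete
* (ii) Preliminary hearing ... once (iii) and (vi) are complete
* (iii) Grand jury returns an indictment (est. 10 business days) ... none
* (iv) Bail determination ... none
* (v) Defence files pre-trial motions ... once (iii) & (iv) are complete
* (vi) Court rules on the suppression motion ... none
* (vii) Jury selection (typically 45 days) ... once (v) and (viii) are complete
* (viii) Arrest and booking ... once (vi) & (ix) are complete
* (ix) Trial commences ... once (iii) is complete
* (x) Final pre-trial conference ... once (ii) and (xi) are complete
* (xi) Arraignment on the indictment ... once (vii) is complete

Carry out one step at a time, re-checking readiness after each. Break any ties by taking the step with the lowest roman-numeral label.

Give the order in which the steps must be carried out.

(iii), (iv) and (vi) have no prerequisites; (iii) has the earlier label, so (iii) is first.
(ix) now also ready, so the ready set is {(iv), (vi), (ix)}; (iv) has the earlier label → (iv).
(v) now also ready, so the ready set is {(v), (vi), (ix)}; (v) has the earlier label → (v).
Now (vi) and (ix) have their prerequisites met. (vi) has the earlier label, so (vi) next.
Ready: (ii) and (ix). (ii) has the earlier label → (ii).
(ix) is the only step now ready → (ix).
Ready: (i) and (viii). (i) has the earlier label → (i).
(viii) needed (vi) and (ix), now all done → (viii).
(vii) needed (v) and (viii), now all done → (vii).
(xi) needed (vii), now all done → (xi).
(x) needed (ii) and (xi), now all done → (x).

(iii) → (iv) → (v) → (vi) → (ii) → (ix) → (i) → (viii) → (vii) → (xi) → (x)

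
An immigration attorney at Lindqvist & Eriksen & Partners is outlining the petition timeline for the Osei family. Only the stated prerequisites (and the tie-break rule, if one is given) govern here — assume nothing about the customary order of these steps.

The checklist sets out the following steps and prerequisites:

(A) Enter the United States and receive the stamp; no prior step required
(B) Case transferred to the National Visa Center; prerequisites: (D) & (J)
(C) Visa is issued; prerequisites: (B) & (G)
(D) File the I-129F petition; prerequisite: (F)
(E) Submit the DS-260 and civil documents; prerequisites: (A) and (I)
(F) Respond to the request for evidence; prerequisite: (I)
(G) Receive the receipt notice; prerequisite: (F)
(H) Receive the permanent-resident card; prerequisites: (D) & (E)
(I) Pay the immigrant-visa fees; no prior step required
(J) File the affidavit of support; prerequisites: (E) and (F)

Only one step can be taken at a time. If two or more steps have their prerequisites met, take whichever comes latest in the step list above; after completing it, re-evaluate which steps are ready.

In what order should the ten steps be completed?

(I) and (A) have no prerequisites; (I) is listed later, so (I) is first.
Now (F) and (A) have their prerequisites met. (F) is listed later, so (F) next.
Ready: (G), (D) and (A). (G) is listed later → (G).
Now (D) and (A) have their prerequisites met. (D) is listed later, so (D) next.
That leaves (A) as the only ready step → (A).
(E) needed (I) and (A), now all done → (E).
(J) and (H) are both available; (J) is listed later → (J).
(H) and (B) are both available; (H) is listed later → (H).
(B) needed (J) and (D), now all done → (B).
Next only (C) has its prerequisites met → (C).

(I), (F), (G), (D), (A), (E), (J), (H), (B), (C)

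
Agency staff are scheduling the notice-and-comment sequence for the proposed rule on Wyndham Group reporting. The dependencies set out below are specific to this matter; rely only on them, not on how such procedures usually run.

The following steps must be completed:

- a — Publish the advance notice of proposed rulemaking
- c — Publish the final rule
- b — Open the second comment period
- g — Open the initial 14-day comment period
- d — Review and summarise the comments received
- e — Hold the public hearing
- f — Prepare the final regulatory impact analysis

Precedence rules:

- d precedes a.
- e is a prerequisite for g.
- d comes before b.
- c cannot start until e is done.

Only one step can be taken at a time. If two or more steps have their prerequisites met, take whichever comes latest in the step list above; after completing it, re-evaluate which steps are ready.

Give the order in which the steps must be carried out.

f → e → d → g → b → c → a

f, e and d have no prerequisites; f is listed later, so f is first.
e and d are both available; e is listed later → e.
g and c now also ready, so the ready set is {d, g, c}; d is listed later → d.
b and a now also ready, so the ready set is {g, b, c, a}; g is listed later → g.
b, c and a are all available; b is listed later → b.
Ready: c and a. c is listed later → c.
That leaves a as the only ready step → a.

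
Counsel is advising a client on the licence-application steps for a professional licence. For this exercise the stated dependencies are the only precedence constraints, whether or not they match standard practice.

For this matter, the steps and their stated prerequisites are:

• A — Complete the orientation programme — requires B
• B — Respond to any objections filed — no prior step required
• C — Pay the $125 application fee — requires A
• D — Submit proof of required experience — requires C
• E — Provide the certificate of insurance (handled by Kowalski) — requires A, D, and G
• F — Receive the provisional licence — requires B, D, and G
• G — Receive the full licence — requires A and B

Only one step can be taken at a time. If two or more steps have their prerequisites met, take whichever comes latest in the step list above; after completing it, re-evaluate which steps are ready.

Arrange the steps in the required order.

B → A → G → C → D → F → E

Only B has no prerequisites, so it is first.
A is the only step now ready → A.
Ready: G and C. G is listed later → G.
C needed A, now all done → C.
Next only D has its prerequisites met → D.
Ready: F and E. F is listed later → F.
E is the only step now ready → E.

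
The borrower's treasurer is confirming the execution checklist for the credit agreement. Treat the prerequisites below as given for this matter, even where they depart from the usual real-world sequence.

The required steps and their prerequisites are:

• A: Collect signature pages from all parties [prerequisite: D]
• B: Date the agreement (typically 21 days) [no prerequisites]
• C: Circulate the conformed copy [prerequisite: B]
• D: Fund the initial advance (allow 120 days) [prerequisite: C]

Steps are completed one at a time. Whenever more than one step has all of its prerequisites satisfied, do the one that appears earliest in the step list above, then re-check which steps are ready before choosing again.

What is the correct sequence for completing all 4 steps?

B C D A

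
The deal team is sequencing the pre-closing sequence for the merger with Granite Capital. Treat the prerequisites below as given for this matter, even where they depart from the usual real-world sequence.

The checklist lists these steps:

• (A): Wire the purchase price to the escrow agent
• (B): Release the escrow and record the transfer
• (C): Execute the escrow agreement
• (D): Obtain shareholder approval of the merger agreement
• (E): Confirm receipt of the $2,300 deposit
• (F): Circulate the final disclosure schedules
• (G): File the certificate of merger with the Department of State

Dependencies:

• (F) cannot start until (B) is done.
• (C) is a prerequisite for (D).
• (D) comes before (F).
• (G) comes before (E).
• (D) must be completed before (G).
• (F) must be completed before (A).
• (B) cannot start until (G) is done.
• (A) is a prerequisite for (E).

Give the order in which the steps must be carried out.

Only (C) has no prerequisites, so it is first.
That leaves (D) as the only ready step → (D).
Next only (G) has its prerequisites met → (G).
(B) is the only step now ready → (B).
(F) is the only step now ready → (F).
Next only (A) has its prerequisites met → (A).
That leaves (E) as the only ready step → (E).

(C) (D) (G) (B) (F) (A) (E)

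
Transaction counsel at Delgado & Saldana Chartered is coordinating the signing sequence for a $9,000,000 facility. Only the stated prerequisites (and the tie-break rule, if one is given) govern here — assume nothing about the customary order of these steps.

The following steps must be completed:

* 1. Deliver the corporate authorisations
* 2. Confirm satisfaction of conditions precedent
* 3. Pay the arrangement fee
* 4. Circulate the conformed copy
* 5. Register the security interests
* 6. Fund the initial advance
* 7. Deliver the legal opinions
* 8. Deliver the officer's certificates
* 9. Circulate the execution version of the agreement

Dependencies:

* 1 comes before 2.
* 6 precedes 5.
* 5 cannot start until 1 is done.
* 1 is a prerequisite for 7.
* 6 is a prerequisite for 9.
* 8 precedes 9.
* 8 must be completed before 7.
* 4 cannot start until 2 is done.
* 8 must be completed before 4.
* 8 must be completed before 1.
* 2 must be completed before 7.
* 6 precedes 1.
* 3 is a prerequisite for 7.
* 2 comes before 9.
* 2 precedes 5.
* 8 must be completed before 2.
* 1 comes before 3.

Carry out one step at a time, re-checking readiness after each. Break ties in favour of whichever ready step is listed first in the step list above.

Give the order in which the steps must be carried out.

6 and 8 have no prerequisites; 6 is listed earlier, so 6 is first.
That leaves 8 as the only ready step → 8.
1 is the only step now ready → 1.
2 and 3 are both available; 2 is listed earlier → 2.
4, 5 and 9 now also ready, so the ready set is {3, 4, 5, 9}; 3 is listed earlier → 3.
7 now also ready, so the ready set is {4, 5, 7, 9}; 4 is listed earlier → 4.
Ready: 5, 7 and 9. 5 is listed earlier → 5.
Ready: 7 and 9. 7 is listed earlier → 7.
9 needed 2, 6 and 8, now all done → 9.

6 8 1 2 3 4 5 7 9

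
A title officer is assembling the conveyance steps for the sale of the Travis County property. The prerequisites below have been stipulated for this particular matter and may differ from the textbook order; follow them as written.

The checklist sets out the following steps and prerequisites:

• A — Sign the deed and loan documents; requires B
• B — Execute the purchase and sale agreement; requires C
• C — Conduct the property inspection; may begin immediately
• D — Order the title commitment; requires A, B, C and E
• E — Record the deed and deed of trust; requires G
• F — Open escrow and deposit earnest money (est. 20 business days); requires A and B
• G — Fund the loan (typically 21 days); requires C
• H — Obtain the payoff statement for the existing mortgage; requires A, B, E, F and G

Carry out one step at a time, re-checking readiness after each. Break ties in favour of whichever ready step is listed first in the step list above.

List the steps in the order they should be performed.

C, B, A, F, G, E, D, H

C has no prerequisites → C first.
Ready: B and G. B is listed earlier → B.
A now also ready, so the ready set is {A, G}; A is listed earlier → A.
F now also ready, so the ready set is {F, G}; F is listed earlier → F.
Next only G has its prerequisites met → G.
That leaves E as the only ready step → E.
Now D and H have their prerequisites met. D is listed earlier, so D next.
H needed A, B, E, F and G, now all done → H.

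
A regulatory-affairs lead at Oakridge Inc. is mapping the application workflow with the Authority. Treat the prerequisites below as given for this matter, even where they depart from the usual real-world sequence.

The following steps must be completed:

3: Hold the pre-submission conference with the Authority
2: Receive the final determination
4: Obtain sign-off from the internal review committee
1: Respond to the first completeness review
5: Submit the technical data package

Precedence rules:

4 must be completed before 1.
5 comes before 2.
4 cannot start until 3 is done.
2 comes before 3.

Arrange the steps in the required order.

5 has no prerequisites → 5 first.
2 is the only step now ready → 2.
That leaves 3 as the only ready step → 3.
Next only 4 has its prerequisites met → 4.
1 needed 4, now all done → 1.

5, 2, 3, 4, 1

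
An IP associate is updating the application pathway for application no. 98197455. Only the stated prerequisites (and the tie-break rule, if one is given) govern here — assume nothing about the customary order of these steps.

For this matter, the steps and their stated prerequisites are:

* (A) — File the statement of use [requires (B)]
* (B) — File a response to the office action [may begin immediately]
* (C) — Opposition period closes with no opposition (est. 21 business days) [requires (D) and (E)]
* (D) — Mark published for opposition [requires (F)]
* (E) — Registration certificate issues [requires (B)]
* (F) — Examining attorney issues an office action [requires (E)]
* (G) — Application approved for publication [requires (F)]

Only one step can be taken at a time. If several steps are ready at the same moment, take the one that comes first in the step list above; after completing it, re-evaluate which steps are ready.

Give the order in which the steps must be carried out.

(B) is the only step with nothing outstanding, so it goes first.
Now (A) and (E) have their prerequisites met. (A) is listed earlier, so (A) next.
(E) needed (B), now all done → (E).
That leaves (F) as the only ready step → (F).
(D) and (G) are both available; (D) is listed earlier → (D).
Ready: (C) and (G). (C) is listed earlier → (C).
(G) needed (F), now all done → (G).

(B) → (A) → (E) → (F) → (D) → (C) → (G)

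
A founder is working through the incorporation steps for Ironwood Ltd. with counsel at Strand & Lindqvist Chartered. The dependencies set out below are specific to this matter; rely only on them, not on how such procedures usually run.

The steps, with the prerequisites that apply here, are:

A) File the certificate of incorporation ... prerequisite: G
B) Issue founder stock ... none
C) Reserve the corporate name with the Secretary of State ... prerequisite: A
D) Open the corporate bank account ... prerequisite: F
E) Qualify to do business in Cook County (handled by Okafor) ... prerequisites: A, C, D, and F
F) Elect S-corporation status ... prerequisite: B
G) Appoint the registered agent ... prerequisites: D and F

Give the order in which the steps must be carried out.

B → F → D → G → A → C → E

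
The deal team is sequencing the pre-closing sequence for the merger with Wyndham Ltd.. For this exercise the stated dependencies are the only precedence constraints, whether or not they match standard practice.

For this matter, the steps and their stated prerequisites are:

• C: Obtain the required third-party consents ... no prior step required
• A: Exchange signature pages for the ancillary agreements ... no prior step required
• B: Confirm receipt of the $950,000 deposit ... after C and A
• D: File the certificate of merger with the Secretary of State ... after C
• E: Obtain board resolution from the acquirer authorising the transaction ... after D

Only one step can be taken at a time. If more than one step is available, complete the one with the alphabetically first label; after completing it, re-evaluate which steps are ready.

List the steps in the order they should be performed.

A → C → B → D → E

Nothing is required for A and C. A has the earlier label → A first.
C is the only step now ready → C.
Now B and D have their prerequisites met. B has the earlier label, so B next.
Next only D has its prerequisites met → D.
E needed D, now all done → E.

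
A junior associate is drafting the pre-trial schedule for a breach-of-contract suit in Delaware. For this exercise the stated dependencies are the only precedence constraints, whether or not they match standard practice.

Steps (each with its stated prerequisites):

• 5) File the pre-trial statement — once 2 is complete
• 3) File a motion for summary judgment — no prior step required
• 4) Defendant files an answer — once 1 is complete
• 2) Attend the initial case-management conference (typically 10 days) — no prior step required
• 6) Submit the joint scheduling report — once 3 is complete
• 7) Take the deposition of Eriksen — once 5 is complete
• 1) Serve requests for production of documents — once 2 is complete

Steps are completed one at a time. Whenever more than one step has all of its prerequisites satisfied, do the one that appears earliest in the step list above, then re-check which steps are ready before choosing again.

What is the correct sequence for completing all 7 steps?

3 2 5 6 7 1 4

3 and 2 have no prerequisites; 3 is listed earlier, so 3 is first.
Now 2 and 6 have their prerequisites met. 2 is listed earlier, so 2 next.
5 and 1 now also ready, so the ready set is {5, 6, 1}; 5 is listed earlier → 5.
7 now also ready, so the ready set is {6, 7, 1}; 6 is listed earlier → 6.
Now 7 and 1 have their prerequisites met. 7 is listed earlier, so 7 next.
1 needed 2, now all done → 1.
4 needed 1, now all done → 4.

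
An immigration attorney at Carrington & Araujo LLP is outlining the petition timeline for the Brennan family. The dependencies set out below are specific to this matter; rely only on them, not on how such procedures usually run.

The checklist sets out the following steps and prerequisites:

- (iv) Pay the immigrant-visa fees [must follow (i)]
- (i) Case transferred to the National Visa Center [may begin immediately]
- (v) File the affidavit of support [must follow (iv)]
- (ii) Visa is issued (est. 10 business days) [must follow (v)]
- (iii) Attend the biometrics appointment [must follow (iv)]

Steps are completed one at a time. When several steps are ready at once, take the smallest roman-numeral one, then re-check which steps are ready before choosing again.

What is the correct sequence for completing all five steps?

(i) has no prerequisites → (i) first.
(iv) needed (i), now all done → (iv).
Ready: (iii) and (v). (iii) has the earlier label → (iii).
(v) is the only step now ready → (v).
That leaves (ii) as the only ready step → (ii).

(i), (iv), (iii), (v), (ii)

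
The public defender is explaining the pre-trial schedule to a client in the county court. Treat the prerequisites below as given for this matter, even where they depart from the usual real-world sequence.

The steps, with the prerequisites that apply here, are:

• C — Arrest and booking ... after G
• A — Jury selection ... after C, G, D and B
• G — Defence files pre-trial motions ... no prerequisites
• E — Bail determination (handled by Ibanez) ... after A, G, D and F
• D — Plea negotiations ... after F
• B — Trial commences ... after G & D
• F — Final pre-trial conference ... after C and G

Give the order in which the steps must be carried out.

G, C, F, D, B, A, E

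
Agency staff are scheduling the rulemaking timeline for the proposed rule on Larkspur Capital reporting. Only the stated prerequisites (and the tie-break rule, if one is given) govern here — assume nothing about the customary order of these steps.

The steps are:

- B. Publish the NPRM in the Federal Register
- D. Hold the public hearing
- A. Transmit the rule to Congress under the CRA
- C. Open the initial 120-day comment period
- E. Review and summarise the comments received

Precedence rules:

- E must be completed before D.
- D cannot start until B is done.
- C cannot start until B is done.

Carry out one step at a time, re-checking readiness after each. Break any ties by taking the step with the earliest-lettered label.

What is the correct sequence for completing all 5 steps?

A → B → C → E → D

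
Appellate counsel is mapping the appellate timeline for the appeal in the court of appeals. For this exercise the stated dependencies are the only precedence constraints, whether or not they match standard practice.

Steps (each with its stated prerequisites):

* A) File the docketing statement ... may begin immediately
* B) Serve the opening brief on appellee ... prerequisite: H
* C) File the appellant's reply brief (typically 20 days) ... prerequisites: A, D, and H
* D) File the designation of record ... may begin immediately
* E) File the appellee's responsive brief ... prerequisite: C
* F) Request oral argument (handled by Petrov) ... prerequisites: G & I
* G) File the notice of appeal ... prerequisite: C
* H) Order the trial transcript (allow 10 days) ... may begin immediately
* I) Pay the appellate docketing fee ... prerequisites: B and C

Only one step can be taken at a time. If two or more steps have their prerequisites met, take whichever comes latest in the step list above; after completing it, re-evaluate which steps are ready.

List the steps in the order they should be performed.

Nothing is required for H, D and A. H is listed later → H first.
Now D, B and A have their prerequisites met. D is listed later, so D next.
Ready: B and A. B is listed later → B.
That leaves A as the only ready step → A.
C needed H, D and A, now all done → C.
I, G and E are all available; I is listed later → I.
G and E are both available; G is listed later → G.
Now F and E have their prerequisites met. F is listed later, so F next.
Next only E has its prerequisites met → E.

H, D, B, A, C, I, G, F, E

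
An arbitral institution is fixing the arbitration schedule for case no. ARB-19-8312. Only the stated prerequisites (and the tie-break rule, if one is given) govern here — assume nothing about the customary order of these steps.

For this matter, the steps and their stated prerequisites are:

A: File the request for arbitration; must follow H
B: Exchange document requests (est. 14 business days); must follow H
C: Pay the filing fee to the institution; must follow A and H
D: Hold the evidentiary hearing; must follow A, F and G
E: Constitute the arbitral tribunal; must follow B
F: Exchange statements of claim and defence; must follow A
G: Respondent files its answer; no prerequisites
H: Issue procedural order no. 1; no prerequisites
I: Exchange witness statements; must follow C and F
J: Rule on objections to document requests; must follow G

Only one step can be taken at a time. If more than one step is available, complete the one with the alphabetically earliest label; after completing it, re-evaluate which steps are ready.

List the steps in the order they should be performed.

G and H have no prerequisites; G has the earlier label, so G is first.
H and J are both available; H has the earlier label → H.
A and B now also ready, so the ready set is {A, B, J}; A has the earlier label → A.
Now B, C, F and J have their prerequisites met. B has the earlier label, so B next.
C, E, F and J are all available; C has the earlier label → C.
Ready: E, F and J. E has the earlier label → E.
Ready: F and J. F has the earlier label → F.
D, I and J are all available; D has the earlier label → D.
I and J are both available; I has the earlier label → I.
That leaves J as the only ready step → J.

G → H → A → B → C → E → F → D → I → J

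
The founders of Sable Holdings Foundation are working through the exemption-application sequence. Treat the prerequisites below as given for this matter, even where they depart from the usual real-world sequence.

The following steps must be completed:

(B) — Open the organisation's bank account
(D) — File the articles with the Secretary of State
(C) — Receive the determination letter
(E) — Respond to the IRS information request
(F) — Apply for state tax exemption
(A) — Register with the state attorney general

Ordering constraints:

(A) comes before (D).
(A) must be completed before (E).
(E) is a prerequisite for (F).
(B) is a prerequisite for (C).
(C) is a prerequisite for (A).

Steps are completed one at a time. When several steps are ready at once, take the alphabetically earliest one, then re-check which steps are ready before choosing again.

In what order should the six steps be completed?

(B) (C) (A) (D) (E) (F)

(B) is the only step with nothing outstanding, so it goes first.
Next only (C) has its prerequisites met → (C).
(A) is the only step now ready → (A).
Now (D) and (E) have their prerequisites met. (D) has the earlier label, so (D) next.
(E) is the only step now ready → (E).
That leaves (F) as the only ready step → (F).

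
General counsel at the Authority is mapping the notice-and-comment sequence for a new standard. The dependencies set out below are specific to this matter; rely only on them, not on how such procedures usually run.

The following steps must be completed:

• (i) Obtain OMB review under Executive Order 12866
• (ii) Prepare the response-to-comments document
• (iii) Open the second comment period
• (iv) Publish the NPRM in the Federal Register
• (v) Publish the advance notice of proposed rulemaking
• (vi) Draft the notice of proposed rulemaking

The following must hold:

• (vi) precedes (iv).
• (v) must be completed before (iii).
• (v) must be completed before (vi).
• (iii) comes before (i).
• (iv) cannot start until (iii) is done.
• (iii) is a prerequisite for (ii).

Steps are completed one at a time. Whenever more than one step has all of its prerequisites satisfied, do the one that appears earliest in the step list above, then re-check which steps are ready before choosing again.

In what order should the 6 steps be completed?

Only (v) has no prerequisites, so it is first.
(iii) and (vi) are both available; (iii) is listed earlier → (iii).
Now (i), (ii) and (vi) have their prerequisites met. (i) is listed earlier, so (i) next.
Ready: (ii) and (vi). (ii) is listed earlier → (ii).
Next only (vi) has its prerequisites met → (vi).
(iv) needed (iii) and (vi), now all done → (iv).

(v), (iii), (i), (ii), (vi), (iv)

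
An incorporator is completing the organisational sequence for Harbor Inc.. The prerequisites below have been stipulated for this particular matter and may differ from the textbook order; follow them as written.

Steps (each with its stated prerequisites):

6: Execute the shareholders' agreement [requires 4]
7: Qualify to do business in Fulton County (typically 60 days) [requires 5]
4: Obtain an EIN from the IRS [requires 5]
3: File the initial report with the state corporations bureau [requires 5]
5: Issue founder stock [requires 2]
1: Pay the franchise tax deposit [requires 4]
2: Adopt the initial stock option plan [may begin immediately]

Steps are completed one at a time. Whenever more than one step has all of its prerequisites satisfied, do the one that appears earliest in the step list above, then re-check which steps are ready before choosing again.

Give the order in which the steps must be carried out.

2, 5, 7, 4, 6, 3, 1

2 is the only step with nothing outstanding, so it goes first.
That leaves 5 as the only ready step → 5.
7, 4 and 3 are all available; 7 is listed earlier → 7.
Now 4 and 3 have their prerequisites met. 4 is listed earlier, so 4 next.
Now 6, 3 and 1 have their prerequisites met. 6 is listed earlier, so 6 next.
Ready: 3 and 1. 3 is listed earlier → 3.
That leaves 1 as the only ready step → 1.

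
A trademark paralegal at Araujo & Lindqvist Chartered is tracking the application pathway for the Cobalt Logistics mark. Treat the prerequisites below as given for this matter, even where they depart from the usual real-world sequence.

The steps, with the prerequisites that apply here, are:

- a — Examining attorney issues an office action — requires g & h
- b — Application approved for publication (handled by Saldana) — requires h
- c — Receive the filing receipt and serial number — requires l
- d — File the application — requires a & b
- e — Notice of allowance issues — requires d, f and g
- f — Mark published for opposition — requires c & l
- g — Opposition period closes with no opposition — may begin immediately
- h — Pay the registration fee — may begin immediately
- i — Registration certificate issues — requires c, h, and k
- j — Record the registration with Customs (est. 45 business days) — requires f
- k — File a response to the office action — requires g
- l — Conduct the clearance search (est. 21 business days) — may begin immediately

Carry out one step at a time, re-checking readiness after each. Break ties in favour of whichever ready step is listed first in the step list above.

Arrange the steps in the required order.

Nothing is required for g, h and l. g is listed earlier → g first.
h, k and l are all available; h is listed earlier → h.
a and b now also ready, so the ready set is {a, b, k, l}; a is listed earlier → a.
Now b, k and l have their prerequisites met. b is listed earlier, so b next.
Now d, k and l have their prerequisites met. d is listed earlier, so d next.
k and l are both available; k is listed earlier → k.
That leaves l as the only ready step → l.
c is the only step now ready → c.
f and i are both available; f is listed earlier → f.
e, i and j are all available; e is listed earlier → e.
Now i and j have their prerequisites met. i is listed earlier, so i next.
j is the only step now ready → j.

g, h, a, b, d, k, l, c, f, e, i, j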